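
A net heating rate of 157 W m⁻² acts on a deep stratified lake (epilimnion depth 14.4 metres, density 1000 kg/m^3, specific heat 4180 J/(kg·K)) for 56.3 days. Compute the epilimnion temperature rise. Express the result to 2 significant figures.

13 K

Areal heat capacity C = ρ c_p D = 1000 × 4180 × 14.4 = 6.02×10^7 J/(m²·K).
Net heat input Q = F Δt = 157 × (56.3 days × 86400 s/day) = 7.64×10^8 J/m².
ΔT = Q / C = 7.64×10^8 / 6.02×10^7 = 12.7 K.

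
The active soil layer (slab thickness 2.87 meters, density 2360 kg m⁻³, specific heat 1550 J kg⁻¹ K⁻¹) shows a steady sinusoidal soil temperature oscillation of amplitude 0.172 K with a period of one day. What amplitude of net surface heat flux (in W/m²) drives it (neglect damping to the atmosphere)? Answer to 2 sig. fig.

Areal heat capacity C = ρ c_p D = 2360 × 1550 × 2.87 = 1.05×10^7 J m⁻² K⁻¹.
ω = 2π / 86400 s = 7.27×10^-5 s⁻¹.
Cω = 1.05×10^7 × 7.27×10^-5 = 763 W/(m²·K).
F₀ = A × Cω = 0.172 × 763 = 131 W/m².

130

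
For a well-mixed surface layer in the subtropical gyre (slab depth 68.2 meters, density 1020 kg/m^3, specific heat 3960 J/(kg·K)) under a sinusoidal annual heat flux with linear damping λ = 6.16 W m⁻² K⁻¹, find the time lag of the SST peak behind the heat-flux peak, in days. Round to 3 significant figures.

84.8 days

Areal heat capacity C = ρ c_p D = 1020 × 3960 × 68.2 = 2.75×10^8 J m⁻² K⁻¹.
ω = 2π / 3.15×10^7 s = 1.99×10^-7 s⁻¹.
Phase lag φ = arctan(Cω/λ) = arctan(54.9/6.16) = 1.46 rad.
Time lag = φ / ω = 1.46 / 1.99×10^-7 = 7.32×10^6 s = 84.8 days.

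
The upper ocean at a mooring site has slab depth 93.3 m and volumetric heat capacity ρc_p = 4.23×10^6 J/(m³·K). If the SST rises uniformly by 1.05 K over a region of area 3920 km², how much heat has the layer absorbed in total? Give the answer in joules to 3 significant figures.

Areal heat capacity C = ρc_p × D = 4.23×10^6 × 93.3 = 3.95×10^8 J/(m^2 K).
Heat per unit area: q = C ΔT = 3.95×10^8 × 1.05 = 4.14×10^8 J/m².
Total heat: Q = q × A = 4.14×10^8 × (3920 × 10⁶ m²) = 1.62×10^18 J.

1.62×10^18 J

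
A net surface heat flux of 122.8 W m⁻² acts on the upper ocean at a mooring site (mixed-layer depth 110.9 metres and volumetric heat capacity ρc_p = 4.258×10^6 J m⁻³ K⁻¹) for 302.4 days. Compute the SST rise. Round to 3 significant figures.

Areal heat capacity C = ρc_p × D = 4.258×10^6 × 110.9 = 4.72×10^8 J/(m^2 K).
Net heat input Q = F Δt = 122.8 × (302.4 days × 86400 s/day) = 3.21×10^9 J/m².
ΔT = Q / C = 3.21×10^9 / 4.72×10^8 = 6.79 K.

6.79 K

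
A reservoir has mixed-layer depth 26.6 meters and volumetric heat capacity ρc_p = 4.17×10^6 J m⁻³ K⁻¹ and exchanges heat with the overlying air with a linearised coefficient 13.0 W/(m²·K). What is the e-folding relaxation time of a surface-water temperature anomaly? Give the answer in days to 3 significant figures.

Areal heat capacity C = ρc_p × D = 4.17×10^6 × 26.6 = 1.11×10^8 J/(m²·K).
Relaxation time τ = C / λ = 1.11×10^8 / 13.0 = 8.53×10^6 s.
In days: 8.53×10^6 s / (86400 s/day) = 98.8 days.

98.8 days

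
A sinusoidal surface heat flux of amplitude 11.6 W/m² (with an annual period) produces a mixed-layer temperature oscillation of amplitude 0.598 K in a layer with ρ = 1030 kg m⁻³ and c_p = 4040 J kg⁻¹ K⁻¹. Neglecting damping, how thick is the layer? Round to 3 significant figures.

ω = 2π / 3.15×10^7 s = 1.99×10^-7 s⁻¹.
Required C = F₀ / (A ω) = 11.6 / (0.598 × 1.99×10^-7) = 9.74×10^7 J/(m²·K).
D = C / (ρ c_p) = 9.74×10^7 / (1030 × 4040) = 23.4 m.

23.4 m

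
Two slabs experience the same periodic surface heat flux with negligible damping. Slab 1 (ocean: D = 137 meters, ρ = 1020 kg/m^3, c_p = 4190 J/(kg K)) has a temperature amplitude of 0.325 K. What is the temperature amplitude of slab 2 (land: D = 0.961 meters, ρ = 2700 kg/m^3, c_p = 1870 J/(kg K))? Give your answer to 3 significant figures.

39.2 K

C_ocean = 5.86×10^8 J/(m²·K); C_land = 4.85×10^6 J/(m²·K).
A ∝ 1/C ⇒ A_land = A_ocean × C_ocean/C_land = 0.325 × 121 = 39.2 K.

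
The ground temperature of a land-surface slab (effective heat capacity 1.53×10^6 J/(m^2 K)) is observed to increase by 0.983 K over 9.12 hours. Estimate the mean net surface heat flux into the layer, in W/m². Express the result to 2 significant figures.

46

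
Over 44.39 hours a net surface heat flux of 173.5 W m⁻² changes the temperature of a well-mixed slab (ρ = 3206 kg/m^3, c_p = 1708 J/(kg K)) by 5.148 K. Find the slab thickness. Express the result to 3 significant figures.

Heat input Q = F Δt = 173.5 × 1.60×10^5 s = 2.77×10^7 J/m².
Required areal heat capacity C = Q / ΔT = 5.39×10^6 J/(m²·K).
Depth D = C / (ρ c_p) = 5.39×10^6 / (3206 × 1708) = 0.984 m.

0.984 m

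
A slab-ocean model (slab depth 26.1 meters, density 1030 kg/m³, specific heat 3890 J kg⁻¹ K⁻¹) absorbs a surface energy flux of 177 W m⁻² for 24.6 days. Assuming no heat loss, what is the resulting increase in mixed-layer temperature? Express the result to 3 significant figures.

3.60 K

Areal heat capacity C = ρ c_p D = 1030 × 3890 × 26.1 = 1.05×10^8 J m⁻² K⁻¹.
Net heat input Q = F Δt = 177 × (24.6 days × 86400 s/day) = 3.76×10^8 J/m².
ΔT = Q / C = 3.76×10^8 / 1.05×10^8 = 3.60 K.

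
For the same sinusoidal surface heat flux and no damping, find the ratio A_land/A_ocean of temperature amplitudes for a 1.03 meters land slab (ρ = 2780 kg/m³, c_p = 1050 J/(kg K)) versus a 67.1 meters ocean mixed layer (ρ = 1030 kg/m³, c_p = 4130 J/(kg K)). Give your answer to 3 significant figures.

94.9

C_ocean = 1030 × 4130 × 67.1 = 2.85×10^8 J/(m²·K).
C_land = 2780 × 1050 × 1.03 = 3.01×10^6 J/(m²·K).
Undamped amplitude ∝ 1/C, so A_land/A_ocean = C_ocean/C_land = 94.9.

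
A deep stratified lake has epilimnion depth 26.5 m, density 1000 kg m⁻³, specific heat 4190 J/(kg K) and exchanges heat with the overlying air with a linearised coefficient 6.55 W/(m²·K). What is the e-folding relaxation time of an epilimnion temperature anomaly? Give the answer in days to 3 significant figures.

196 days

Areal heat capacity C = ρ c_p D = 1000 × 4190 × 26.5 = 1.11×10^8 J/(m^2 K).
Relaxation time τ = C / λ = 1.11×10^8 / 6.55 = 1.70×10^7 s.
In days: 1.70×10^7 s / (86400 s/day) = 196 days.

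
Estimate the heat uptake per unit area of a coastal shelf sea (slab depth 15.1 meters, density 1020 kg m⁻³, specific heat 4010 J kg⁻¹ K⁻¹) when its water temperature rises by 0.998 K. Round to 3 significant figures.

Areal heat capacity C = ρ c_p D = 1020 × 4010 × 15.1 = 6.18×10^7 J/(m²·K).
ΔQ = C ΔT = 6.18×10^7 × 0.998 = 6.16×10^7 J/m².

6.16×10^7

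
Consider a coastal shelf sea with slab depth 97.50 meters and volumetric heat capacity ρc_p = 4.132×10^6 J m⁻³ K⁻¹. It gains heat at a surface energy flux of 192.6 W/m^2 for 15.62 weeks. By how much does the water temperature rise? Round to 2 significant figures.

Areal heat capacity C = ρc_p × D = 4.132×10^6 × 97.50 = 4.03×10^8 J/(m^2 K).
Net heat input Q = F Δt = 192.6 × (15.62 weeks × 6.048×10^5 s/week) = 1.82×10^9 J/m².
ΔT = Q / C = 1.82×10^9 / 4.03×10^8 = 4.52 K.

4.5 K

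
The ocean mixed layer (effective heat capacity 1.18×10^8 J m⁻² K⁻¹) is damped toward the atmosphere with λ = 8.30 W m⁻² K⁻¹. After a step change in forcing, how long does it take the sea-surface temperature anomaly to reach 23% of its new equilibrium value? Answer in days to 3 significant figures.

43.0 days

Areal heat capacity C = 1.18×10^8 J m⁻² K⁻¹ (given).
τ = C / λ = 1.18×10^8 / 8.30 = 1.42×10^7 s.
Fraction reached: 1 − e^(−t/τ) = 0.23 ⇒ t = −τ ln(1 − 0.23) = τ × 0.261.
t = 3.72×10^6 s = 43.0 days.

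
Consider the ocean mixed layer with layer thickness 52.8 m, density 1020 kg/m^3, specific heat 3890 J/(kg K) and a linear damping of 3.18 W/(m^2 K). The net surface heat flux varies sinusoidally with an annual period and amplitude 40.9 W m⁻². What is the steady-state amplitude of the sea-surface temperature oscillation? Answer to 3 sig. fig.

0.977 K

Areal heat capacity C = ρ c_p D = 1020 × 3890 × 52.8 = 2.09×10^8 J/(m^2 K).
Angular frequency ω = 2π / T = 2π / 3.15×10^7 s = 1.99×10^-7 s⁻¹.
√((Cω)² + λ²) = √((41.7)² + 3.18²) = 41.9 W/(m²·K).
Amplitude A = F₀ / √((Cω)²+λ²) = 40.9 / 41.9 = 0.977 K.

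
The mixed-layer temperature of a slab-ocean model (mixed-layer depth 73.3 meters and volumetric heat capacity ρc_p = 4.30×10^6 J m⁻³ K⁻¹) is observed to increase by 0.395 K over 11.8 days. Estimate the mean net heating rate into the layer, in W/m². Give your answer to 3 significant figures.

Areal heat capacity C = ρc_p × D = 4.30×10^6 × 73.3 = 3.15×10^8 J/(m^2 K).
Required heat per unit area: Q = C ΔT = 3.15×10^8 × 0.395 = 1.25×10^8 J/m².
Flux F = Q / Δt = 1.25×10^8 / 1.02×10^6 s = 122 W/m².

122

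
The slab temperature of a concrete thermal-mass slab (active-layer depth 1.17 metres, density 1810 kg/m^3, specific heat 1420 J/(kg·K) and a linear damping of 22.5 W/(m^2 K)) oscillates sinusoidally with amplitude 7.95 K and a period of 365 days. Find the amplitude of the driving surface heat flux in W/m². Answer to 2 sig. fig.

180

Areal heat capacity C = ρ c_p D = 1810 × 1420 × 1.17 = 3.01×10^6 J/(m²·K).
ω = 2π / 3.15×10^7 s = 1.99×10^-7 s⁻¹.
√((Cω)² + λ²) = √((0.599)² + 22.5²) = 22.5 W/(m²·K).
F₀ = A × √((Cω)²+λ²) = 7.95 × 22.5 = 179 W/m².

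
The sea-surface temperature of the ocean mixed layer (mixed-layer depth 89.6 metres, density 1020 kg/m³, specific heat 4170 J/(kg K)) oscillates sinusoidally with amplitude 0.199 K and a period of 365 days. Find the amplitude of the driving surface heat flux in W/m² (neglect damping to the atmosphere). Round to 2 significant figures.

15

Areal heat capacity C = ρ c_p D = 1020 × 4170 × 89.6 = 3.81×10^8 J/(m²·K).
ω = 2π / 3.15×10^7 s = 1.99×10^-7 s⁻¹.
Cω = 3.81×10^8 × 1.99×10^-7 = 75.9 W/(m²·K).
F₀ = A × Cω = 0.199 × 75.9 = 15.1 W/m².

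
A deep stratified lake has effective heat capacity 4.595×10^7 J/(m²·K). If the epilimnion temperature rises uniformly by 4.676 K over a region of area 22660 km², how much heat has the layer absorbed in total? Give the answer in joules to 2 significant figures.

Areal heat capacity C = 4.595×10^7 J/(m²·K) (given).
Heat per unit area: q = C ΔT = 4.60×10^7 × 4.676 = 2.15×10^8 J/m².
Total heat: Q = q × A = 2.15×10^8 × (22660 × 10⁶ m²) = 4.87×10^18 J.

4.9×10^18 J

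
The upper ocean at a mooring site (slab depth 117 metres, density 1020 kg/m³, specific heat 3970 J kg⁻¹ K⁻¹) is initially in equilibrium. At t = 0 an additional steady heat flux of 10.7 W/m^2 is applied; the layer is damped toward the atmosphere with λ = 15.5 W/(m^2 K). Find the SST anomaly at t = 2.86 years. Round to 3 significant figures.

0.654 K

Areal heat capacity C = ρ c_p D = 1020 × 3970 × 117 = 4.74×10^8 J m⁻² K⁻¹.
τ = C / λ = 4.74×10^8 / 15.5 = 3.06×10^7 s.
Equilibrium anomaly ΔT_eq = F / λ = 10.7 / 15.5 = 0.690 K.
t = 2.86 years = 9.03×10^7 s, so t/τ = 2.95.
ΔT(t) = ΔT_eq (1 − e^(−t/τ)) = 0.690 × (1 − e^−2.95) = 0.654 K.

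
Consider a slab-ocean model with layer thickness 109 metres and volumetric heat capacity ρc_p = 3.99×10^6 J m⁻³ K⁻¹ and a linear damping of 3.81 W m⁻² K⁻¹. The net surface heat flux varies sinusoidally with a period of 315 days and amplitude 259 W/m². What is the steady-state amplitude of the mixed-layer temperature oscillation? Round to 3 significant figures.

Areal heat capacity C = ρc_p × D = 3.99×10^6 × 109 = 4.35×10^8 J m⁻² K⁻¹.
Angular frequency ω = 2π / T = 2π / 2.72×10^7 s = 2.31×10^-7 s⁻¹.
√((Cω)² + λ²) = √((100)² + 3.81²) = 100 W/(m²·K).
Amplitude A = F₀ / √((Cω)²+λ²) = 259 / 100 = 2.58 K.

2.58 K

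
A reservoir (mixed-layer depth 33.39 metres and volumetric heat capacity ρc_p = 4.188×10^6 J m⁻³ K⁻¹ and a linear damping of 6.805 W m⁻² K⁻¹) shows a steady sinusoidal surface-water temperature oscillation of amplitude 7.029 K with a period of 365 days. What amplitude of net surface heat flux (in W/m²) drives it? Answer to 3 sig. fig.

Areal heat capacity C = ρc_p × D = 4.188×10^6 × 33.39 = 1.40×10^8 J m⁻² K⁻¹.
ω = 2π / 3.15×10^7 s = 1.99×10^-7 s⁻¹.
√((Cω)² + λ²) = √((27.9)² + 6.805²) = 28.7 W/(m²·K).
F₀ = A × √((Cω)²+λ²) = 7.029 × 28.7 = 202 W/m².

202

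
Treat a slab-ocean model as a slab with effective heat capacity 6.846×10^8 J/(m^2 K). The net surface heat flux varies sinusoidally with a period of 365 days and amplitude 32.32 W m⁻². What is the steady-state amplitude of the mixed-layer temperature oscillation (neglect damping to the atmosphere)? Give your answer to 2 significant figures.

Areal heat capacity C = 6.846×10^8 J/(m^2 K) (given).
Angular frequency ω = 2π / T = 2π / 3.15×10^7 s = 1.99×10^-7 s⁻¹.
Cω = 6.85×10^8 × 1.99×10^-7 = 136 W/(m²·K).
Amplitude A = F₀ / (Cω) = 32.32 / 136 = 0.237 K.

0.24 K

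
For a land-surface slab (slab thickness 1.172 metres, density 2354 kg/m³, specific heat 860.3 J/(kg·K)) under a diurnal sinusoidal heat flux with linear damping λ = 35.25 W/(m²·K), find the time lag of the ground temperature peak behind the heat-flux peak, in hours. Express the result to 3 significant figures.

5.23 hours

Areal heat capacity C = ρ c_p D = 2354 × 860.3 × 1.172 = 2.37×10^6 J m⁻² K⁻¹.
ω = 2π / 86400 s = 7.27×10^-5 s⁻¹.
Phase lag φ = arctan(Cω/λ) = arctan(173/35.25) = 1.37 rad.
Time lag = φ / ω = 1.37 / 7.27×10^-5 = 18800 s = 5.23 hours.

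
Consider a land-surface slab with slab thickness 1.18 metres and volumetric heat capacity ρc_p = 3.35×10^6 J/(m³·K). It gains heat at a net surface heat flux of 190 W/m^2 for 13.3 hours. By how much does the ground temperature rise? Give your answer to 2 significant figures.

2.3 K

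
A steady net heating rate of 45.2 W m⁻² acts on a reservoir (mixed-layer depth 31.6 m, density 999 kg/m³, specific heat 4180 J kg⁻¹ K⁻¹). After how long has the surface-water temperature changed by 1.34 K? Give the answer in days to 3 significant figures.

Areal heat capacity C = ρ c_p D = 999 × 4180 × 31.6 = 1.32×10^8 J m⁻² K⁻¹.
Time required: Δt = C ΔT / F = 1.32×10^8 × 1.34 / 45.2 = 3.91×10^6 s.
In days: 3.91×10^6 s / (86400 s/day) = 45.3 days.

45.3 days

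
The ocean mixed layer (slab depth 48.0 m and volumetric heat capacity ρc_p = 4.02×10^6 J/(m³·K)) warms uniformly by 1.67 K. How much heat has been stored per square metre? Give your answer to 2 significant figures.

3.2×10^8

Areal heat capacity C = ρc_p × D = 4.02×10^6 × 48.0 = 1.93×10^8 J m⁻² K⁻¹.
ΔQ = C ΔT = 1.93×10^8 × 1.67 = 3.22×10^8 J/m².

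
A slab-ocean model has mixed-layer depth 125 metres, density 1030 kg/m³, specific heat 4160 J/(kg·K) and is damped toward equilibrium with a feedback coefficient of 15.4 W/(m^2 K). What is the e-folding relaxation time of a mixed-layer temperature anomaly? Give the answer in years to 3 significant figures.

1.10 years

Areal heat capacity C = ρ c_p D = 1030 × 4160 × 125 = 5.36×10^8 J/(m^2 K).
Relaxation time τ = C / λ = 5.36×10^8 / 15.4 = 3.48×10^7 s.
In years: 3.48×10^7 s / (3.156×10^7 s/year) = 1.10 years.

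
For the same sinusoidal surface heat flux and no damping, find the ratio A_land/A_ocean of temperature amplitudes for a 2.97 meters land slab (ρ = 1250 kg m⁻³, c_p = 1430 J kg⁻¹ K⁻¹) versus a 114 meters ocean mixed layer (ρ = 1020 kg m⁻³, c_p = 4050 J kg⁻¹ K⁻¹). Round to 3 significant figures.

C_ocean = 1020 × 4050 × 114 = 4.71×10^8 J/(m²·K).
C_land = 1250 × 1430 × 2.97 = 5.31×10^6 J/(m²·K).
Undamped amplitude ∝ 1/C, so A_land/A_ocean = C_ocean/C_land = 88.7.

88.7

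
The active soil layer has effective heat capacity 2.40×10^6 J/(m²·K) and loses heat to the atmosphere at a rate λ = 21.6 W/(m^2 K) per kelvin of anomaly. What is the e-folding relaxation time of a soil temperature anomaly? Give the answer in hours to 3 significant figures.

30.9 hours

Areal heat capacity C = 2.40×10^6 J/(m²·K) (given).
Relaxation time τ = C / λ = 2.40×10^6 / 21.6 = 1.11×10^5 s.
In hours: 1.11×10^5 s / (3600 s/hour) = 30.9 hours.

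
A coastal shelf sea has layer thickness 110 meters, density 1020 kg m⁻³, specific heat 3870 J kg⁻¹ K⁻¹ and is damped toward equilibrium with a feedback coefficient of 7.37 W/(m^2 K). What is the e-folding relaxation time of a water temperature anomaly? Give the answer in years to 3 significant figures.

Areal heat capacity C = ρ c_p D = 1020 × 3870 × 110 = 4.34×10^8 J/(m^2 K).
Relaxation time τ = C / λ = 4.34×10^8 / 7.37 = 5.89×10^7 s.
In years: 5.89×10^7 s / (3.156×10^7 s/year) = 1.87 years.

1.87 years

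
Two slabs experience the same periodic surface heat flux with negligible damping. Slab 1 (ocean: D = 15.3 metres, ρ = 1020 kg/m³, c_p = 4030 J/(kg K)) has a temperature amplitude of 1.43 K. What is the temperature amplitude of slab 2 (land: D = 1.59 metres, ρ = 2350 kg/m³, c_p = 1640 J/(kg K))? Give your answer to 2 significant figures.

15 K

C_ocean = 6.29×10^7 J/(m²·K); C_land = 6.13×10^6 J/(m²·K).
A ∝ 1/C ⇒ A_land = A_ocean × C_ocean/C_land = 1.43 × 10.3 = 14.7 K.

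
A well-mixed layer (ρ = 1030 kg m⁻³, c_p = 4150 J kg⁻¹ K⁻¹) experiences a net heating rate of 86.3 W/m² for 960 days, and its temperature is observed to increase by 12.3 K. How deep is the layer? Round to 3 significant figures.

Heat input Q = F Δt = 86.3 × 8.29×10^7 s = 7.16×10^9 J/m².
Required areal heat capacity C = Q / ΔT = 5.82×10^8 J/(m²·K).
Depth D = C / (ρ c_p) = 5.82×10^8 / (1030 × 4150) = 136 m.

136 m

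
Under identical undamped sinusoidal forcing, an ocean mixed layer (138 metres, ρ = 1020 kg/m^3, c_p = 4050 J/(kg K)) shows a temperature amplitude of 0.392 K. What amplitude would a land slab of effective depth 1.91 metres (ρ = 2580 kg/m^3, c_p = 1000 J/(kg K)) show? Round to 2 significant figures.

45 K

C_ocean = 5.70×10^8 J/(m²·K); C_land = 4.93×10^6 J/(m²·K).
A ∝ 1/C ⇒ A_land = A_ocean × C_ocean/C_land = 0.392 × 116 = 45.3 K.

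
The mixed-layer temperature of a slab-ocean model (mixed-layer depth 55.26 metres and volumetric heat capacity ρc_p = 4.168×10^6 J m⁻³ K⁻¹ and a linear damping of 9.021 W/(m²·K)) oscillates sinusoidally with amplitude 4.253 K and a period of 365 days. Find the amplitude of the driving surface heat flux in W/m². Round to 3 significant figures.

Areal heat capacity C = ρc_p × D = 4.168×10^6 × 55.26 = 2.30×10^8 J m⁻² K⁻¹.
ω = 2π / 3.15×10^7 s = 1.99×10^-7 s⁻¹.
√((Cω)² + λ²) = √((45.9)² + 9.021²) = 46.8 W/(m²·K).
F₀ = A × √((Cω)²+λ²) = 4.253 × 46.8 = 199 W/m².

199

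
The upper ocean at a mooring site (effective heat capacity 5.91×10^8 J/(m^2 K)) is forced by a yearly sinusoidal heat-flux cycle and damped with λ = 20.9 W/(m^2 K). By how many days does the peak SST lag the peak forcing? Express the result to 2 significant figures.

81 days

Areal heat capacity C = 5.91×10^8 J/(m^2 K) (given).
ω = 2π / 3.15×10^7 s = 1.99×10^-7 s⁻¹.
Phase lag φ = arctan(Cω/λ) = arctan(118/20.9) = 1.40 rad.
Time lag = φ / ω = 1.40 / 1.99×10^-7 = 7.00×10^6 s = 81.0 days.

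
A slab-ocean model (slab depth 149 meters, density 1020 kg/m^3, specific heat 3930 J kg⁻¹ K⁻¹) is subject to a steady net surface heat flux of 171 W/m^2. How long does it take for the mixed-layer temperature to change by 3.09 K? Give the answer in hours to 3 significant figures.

Areal heat capacity C = ρ c_p D = 1020 × 3930 × 149 = 5.97×10^8 J/(m^2 K).
Time required: Δt = C ΔT / F = 5.97×10^8 × 3.09 / 171 = 1.08×10^7 s.
In hours: 1.08×10^7 s / (3600 s/hour) = 3000 hours.

3000 hours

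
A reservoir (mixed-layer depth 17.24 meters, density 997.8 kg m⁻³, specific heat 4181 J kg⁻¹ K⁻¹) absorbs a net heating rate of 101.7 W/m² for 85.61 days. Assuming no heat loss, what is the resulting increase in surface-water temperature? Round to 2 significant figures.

10 K

Areal heat capacity C = ρ c_p D = 997.8 × 4181 × 17.24 = 7.19×10^7 J/(m²·K).
Net heat input Q = F Δt = 101.7 × (85.61 days × 86400 s/day) = 7.52×10^8 J/m².
ΔT = Q / C = 7.52×10^8 / 7.19×10^7 = 10.5 K.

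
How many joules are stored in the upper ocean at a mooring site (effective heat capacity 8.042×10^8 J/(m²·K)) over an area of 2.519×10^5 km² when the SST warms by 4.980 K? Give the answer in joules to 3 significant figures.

Areal heat capacity C = 8.042×10^8 J/(m²·K) (given).
Heat per unit area: q = C ΔT = 8.04×10^8 × 4.980 = 4.00×10^9 J/m².
Total heat: Q = q × A = 4.00×10^9 × (2.519×10^5 × 10⁶ m²) = 1.01×10^21 J.

1.01×10^21 J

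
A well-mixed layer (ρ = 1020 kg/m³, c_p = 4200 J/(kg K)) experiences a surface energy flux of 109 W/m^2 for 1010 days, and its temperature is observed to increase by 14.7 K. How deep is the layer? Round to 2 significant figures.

150 m

Heat input Q = F Δt = 109 × 8.73×10^7 s = 9.51×10^9 J/m².
Required areal heat capacity C = Q / ΔT = 6.47×10^8 J/(m²·K).
Depth D = C / (ρ c_p) = 6.47×10^8 / (1020 × 4200) = 151 m.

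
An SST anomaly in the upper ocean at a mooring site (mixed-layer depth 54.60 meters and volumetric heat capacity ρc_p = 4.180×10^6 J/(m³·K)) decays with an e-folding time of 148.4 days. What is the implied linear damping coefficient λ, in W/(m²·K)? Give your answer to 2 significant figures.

Areal heat capacity C = ρc_p × D = 4.180×10^6 × 54.60 = 2.28×10^8 J/(m²·K).
τ = 148.4 days = 1.28×10^7 s.
λ = C / τ = 2.28×10^8 / 1.28×10^7 = 17.8 W/(m²·K).

18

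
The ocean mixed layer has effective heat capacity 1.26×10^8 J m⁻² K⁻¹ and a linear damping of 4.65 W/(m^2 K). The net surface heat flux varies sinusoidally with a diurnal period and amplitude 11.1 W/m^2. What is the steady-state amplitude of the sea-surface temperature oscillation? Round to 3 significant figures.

0.00121 K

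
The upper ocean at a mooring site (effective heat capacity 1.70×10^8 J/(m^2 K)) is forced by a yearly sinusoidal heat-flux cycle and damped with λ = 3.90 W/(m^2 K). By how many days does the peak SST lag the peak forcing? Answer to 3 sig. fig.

84.6 days

Areal heat capacity C = 1.70×10^8 J/(m^2 K) (given).
ω = 2π / 3.15×10^7 s = 1.99×10^-7 s⁻¹.
Phase lag φ = arctan(Cω/λ) = arctan(33.9/3.90) = 1.46 rad.
Time lag = φ / ω = 1.46 / 1.99×10^-7 = 7.31×10^6 s = 84.6 days.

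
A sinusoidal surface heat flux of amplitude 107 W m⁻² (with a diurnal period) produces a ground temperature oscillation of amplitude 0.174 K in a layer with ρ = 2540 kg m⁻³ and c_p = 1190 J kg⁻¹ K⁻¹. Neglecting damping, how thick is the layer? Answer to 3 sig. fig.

2.80 m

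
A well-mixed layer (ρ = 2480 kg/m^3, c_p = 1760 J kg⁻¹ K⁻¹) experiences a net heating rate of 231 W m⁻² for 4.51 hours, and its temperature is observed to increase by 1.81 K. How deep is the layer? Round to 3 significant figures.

0.475 m

Heat input Q = F Δt = 231 × 16200 s = 3.75×10^6 J/m².
Required areal heat capacity C = Q / ΔT = 2.07×10^6 J/(m²·K).
Depth D = C / (ρ c_p) = 2.07×10^6 / (2480 × 1760) = 0.475 m.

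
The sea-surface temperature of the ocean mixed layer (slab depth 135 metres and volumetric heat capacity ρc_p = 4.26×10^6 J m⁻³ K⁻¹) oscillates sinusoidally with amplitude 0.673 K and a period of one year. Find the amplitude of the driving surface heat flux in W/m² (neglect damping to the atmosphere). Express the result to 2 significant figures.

77

Areal heat capacity C = ρc_p × D = 4.26×10^6 × 135 = 5.75×10^8 J/(m^2 K).
ω = 2π / 3.15×10^7 s = 1.99×10^-7 s⁻¹.
Cω = 5.75×10^8 × 1.99×10^-7 = 115 W/(m²·K).
F₀ = A × Cω = 0.673 × 115 = 77.1 W/m².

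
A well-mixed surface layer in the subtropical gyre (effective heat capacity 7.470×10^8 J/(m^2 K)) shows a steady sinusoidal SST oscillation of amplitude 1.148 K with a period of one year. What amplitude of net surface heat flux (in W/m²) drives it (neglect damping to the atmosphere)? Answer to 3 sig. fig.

171

Areal heat capacity C = 7.470×10^8 J/(m^2 K) (given).
ω = 2π / 3.15×10^7 s = 1.99×10^-7 s⁻¹.
Cω = 7.47×10^8 × 1.99×10^-7 = 149 W/(m²·K).
F₀ = A × Cω = 1.148 × 149 = 171 W/m².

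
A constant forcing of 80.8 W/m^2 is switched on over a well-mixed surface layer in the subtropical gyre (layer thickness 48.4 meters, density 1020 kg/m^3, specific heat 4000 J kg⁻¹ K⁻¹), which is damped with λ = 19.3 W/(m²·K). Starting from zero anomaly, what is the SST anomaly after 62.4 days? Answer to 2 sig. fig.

Areal heat capacity C = ρ c_p D = 1020 × 4000 × 48.4 = 1.97×10^8 J/(m^2 K).
τ = C / λ = 1.97×10^8 / 19.3 = 1.02×10^7 s.
Equilibrium anomaly ΔT_eq = F / λ = 80.8 / 19.3 = 4.19 K.
t = 62.4 days = 5.39×10^6 s, so t/τ = 0.527.
ΔT(t) = ΔT_eq (1 − e^(−t/τ)) = 4.19 × (1 − e^−0.527) = 1.71 K.

1.7 K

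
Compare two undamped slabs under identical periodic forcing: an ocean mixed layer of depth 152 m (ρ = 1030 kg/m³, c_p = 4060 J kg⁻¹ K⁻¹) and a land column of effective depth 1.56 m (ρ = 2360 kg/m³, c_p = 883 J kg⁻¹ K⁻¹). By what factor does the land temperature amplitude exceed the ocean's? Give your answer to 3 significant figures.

C_ocean = 1030 × 4060 × 152 = 6.36×10^8 J/(m²·K).
C_land = 2360 × 883 × 1.56 = 3.25×10^6 J/(m²·K).
Undamped amplitude ∝ 1/C, so A_land/A_ocean = C_ocean/C_land = 196.

196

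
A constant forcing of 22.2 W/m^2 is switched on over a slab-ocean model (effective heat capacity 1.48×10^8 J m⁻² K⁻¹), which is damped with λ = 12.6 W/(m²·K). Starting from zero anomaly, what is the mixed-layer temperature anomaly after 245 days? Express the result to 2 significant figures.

1.5 K

Areal heat capacity C = 1.48×10^8 J m⁻² K⁻¹ (given).
τ = C / λ = 1.48×10^8 / 12.6 = 1.17×10^7 s.
Equilibrium anomaly ΔT_eq = F / λ = 22.2 / 12.6 = 1.76 K.
t = 245 days = 2.12×10^7 s, so t/τ = 1.80.
ΔT(t) = ΔT_eq (1 − e^(−t/τ)) = 1.76 × (1 − e^−1.80) = 1.47 K.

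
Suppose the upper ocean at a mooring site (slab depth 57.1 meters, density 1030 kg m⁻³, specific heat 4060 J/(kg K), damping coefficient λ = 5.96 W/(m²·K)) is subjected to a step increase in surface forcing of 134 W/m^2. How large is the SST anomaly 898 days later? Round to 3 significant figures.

19.2 K

Areal heat capacity C = ρ c_p D = 1030 × 4060 × 57.1 = 2.39×10^8 J m⁻² K⁻¹.
τ = C / λ = 2.39×10^8 / 5.96 = 4.01×10^7 s.
Equilibrium anomaly ΔT_eq = F / λ = 134 / 5.96 = 22.5 K.
t = 898 days = 7.76×10^7 s, so t/τ = 1.94.
ΔT(t) = ΔT_eq (1 − e^(−t/τ)) = 22.5 × (1 − e^−1.94) = 19.2 K.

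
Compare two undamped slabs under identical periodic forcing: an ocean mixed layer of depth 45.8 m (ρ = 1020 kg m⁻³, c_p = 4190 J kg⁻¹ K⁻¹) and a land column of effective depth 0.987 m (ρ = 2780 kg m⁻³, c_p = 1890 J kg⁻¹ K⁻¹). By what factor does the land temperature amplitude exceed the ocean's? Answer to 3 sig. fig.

C_ocean = 1020 × 4190 × 45.8 = 1.96×10^8 J/(m²·K).
C_land = 2780 × 1890 × 0.987 = 5.19×10^6 J/(m²·K).
Undamped amplitude ∝ 1/C, so A_land/A_ocean = C_ocean/C_land = 37.7.

37.7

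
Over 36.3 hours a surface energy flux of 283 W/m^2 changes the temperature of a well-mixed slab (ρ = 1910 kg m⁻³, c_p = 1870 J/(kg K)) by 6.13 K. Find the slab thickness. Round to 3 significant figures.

1.69 m

Heat input Q = F Δt = 283 × 1.31×10^5 s = 3.70×10^7 J/m².
Required areal heat capacity C = Q / ΔT = 6.03×10^6 J/(m²·K).
Depth D = C / (ρ c_p) = 6.03×10^6 / (1910 × 1870) = 1.69 m.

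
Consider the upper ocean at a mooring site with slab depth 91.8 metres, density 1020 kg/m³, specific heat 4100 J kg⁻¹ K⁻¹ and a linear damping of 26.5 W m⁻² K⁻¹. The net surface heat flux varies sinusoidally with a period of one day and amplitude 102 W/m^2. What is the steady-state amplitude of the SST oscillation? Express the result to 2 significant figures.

0.0037 K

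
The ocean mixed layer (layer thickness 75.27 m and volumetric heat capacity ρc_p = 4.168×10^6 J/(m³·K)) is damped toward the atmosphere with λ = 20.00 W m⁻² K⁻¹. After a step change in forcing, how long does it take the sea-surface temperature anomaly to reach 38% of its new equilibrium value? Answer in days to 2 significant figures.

Areal heat capacity C = ρc_p × D = 4.168×10^6 × 75.27 = 3.14×10^8 J m⁻² K⁻¹.
τ = C / λ = 3.14×10^8 / 20.00 = 1.57×10^7 s.
Fraction reached: 1 − e^(−t/τ) = 0.38 ⇒ t = −τ ln(1 − 0.38) = τ × 0.478.
t = 7.50×10^6 s = 86.8 days.

87 days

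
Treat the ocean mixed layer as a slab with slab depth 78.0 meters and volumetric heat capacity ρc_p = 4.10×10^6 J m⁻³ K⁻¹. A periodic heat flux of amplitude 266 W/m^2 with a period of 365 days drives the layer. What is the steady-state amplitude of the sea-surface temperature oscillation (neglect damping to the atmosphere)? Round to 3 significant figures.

Areal heat capacity C = ρc_p × D = 4.10×10^6 × 78.0 = 3.20×10^8 J/(m²·K).
Angular frequency ω = 2π / T = 2π / 3.15×10^7 s = 1.99×10^-7 s⁻¹.
Cω = 3.20×10^8 × 1.99×10^-7 = 63.7 W/(m²·K).
Amplitude A = F₀ / (Cω) = 266 / 63.7 = 4.17 K.

4.17 K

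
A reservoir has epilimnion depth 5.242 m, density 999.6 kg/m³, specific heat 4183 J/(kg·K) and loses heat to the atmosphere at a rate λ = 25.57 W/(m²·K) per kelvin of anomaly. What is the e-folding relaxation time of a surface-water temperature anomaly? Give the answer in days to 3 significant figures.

Areal heat capacity C = ρ c_p D = 999.6 × 4183 × 5.242 = 2.19×10^7 J/(m²·K).
Relaxation time τ = C / λ = 2.19×10^7 / 25.57 = 8.57×10^5 s.
In days: 8.57×10^5 s / (86400 s/day) = 9.92 days.

9.92 days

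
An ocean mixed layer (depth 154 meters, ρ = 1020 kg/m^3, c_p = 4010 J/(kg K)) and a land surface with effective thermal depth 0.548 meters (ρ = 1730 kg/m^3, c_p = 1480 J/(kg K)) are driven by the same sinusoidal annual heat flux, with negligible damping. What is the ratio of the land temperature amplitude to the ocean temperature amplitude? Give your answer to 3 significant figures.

C_ocean = 1020 × 4010 × 154 = 6.30×10^8 J/(m²·K).
C_land = 1730 × 1480 × 0.548 = 1.40×10^6 J/(m²·K).
Undamped amplitude ∝ 1/C, so A_land/A_ocean = C_ocean/C_land = 449.

449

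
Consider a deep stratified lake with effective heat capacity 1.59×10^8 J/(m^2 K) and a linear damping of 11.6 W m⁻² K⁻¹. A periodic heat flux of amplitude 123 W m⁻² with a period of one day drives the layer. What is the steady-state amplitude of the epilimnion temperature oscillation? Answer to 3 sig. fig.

Areal heat capacity C = 1.59×10^8 J/(m^2 K) (given).
Angular frequency ω = 2π / T = 2π / 86400 s = 7.27×10^-5 s⁻¹.
√((Cω)² + λ²) = √((11600)² + 11.6²) = 11600 W/(m²·K).
Amplitude A = F₀ / √((Cω)²+λ²) = 123 / 11600 = 0.0106 K.

0.0106 K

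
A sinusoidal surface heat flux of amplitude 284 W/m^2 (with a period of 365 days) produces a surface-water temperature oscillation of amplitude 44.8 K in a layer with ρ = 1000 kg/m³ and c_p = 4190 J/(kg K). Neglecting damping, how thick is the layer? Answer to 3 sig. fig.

ω = 2π / 3.15×10^7 s = 1.99×10^-7 s⁻¹.
Required C = F₀ / (A ω) = 284 / (44.8 × 1.99×10^-7) = 3.18×10^7 J/(m²·K).
D = C / (ρ c_p) = 3.18×10^7 / (1000 × 4190) = 7.59 m.

7.59 m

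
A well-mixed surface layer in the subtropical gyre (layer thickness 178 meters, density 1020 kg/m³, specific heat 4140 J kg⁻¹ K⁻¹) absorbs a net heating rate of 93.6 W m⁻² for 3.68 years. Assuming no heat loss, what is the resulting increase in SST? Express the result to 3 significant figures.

14.5 K

Areal heat capacity C = ρ c_p D = 1020 × 4140 × 178 = 7.52×10^8 J m⁻² K⁻¹.
Net heat input Q = F Δt = 93.6 × (3.68 years × 3.156×10^7 s/year) = 1.09×10^10 J/m².
ΔT = Q / C = 1.09×10^10 / 7.52×10^8 = 14.5 K.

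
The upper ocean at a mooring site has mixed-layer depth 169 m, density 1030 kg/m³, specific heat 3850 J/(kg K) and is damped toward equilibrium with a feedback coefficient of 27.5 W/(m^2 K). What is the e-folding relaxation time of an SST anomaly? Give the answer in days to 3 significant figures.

282 days

Areal heat capacity C = ρ c_p D = 1030 × 3850 × 169 = 6.70×10^8 J/(m²·K).
Relaxation time τ = C / λ = 6.70×10^8 / 27.5 = 2.44×10^7 s.
In days: 2.44×10^7 s / (86400 s/day) = 282 days.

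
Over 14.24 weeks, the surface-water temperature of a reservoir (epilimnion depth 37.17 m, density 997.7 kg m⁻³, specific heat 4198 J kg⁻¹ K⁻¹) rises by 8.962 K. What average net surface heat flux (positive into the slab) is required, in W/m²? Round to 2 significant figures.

Areal heat capacity C = ρ c_p D = 997.7 × 4198 × 37.17 = 1.56×10^8 J/(m^2 K).
Required heat per unit area: Q = C ΔT = 1.56×10^8 × 8.962 = 1.40×10^9 J/m².
Flux F = Q / Δt = 1.40×10^9 / 8.61×10^6 s = 162 W/m².

160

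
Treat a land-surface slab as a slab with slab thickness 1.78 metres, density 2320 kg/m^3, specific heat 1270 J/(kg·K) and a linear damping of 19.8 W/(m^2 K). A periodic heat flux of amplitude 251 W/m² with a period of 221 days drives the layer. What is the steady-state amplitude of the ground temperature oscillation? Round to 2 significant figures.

Areal heat capacity C = ρ c_p D = 2320 × 1270 × 1.78 = 5.24×10^6 J/(m²·K).
Angular frequency ω = 2π / T = 2π / 1.91×10^7 s = 3.29×10^-7 s⁻¹.
√((Cω)² + λ²) = √((1.73)² + 19.8²) = 19.9 W/(m²·K).
Amplitude A = F₀ / √((Cω)²+λ²) = 251 / 19.9 = 12.6 K.

13 K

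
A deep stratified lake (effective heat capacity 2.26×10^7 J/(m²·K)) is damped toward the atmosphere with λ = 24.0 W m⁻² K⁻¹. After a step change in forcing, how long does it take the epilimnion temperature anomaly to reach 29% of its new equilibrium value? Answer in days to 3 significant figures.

Areal heat capacity C = 2.26×10^7 J/(m²·K) (given).
τ = C / λ = 2.26×10^7 / 24.0 = 9.42×10^5 s.
Fraction reached: 1 − e^(−t/τ) = 0.29 ⇒ t = −τ ln(1 − 0.29) = τ × 0.342.
t = 3.23×10^5 s = 3.73 days.

3.73 days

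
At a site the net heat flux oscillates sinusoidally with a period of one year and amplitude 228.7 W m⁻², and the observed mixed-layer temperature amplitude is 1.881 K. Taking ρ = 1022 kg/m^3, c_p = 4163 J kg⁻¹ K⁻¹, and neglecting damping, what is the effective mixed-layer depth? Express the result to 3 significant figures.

143 m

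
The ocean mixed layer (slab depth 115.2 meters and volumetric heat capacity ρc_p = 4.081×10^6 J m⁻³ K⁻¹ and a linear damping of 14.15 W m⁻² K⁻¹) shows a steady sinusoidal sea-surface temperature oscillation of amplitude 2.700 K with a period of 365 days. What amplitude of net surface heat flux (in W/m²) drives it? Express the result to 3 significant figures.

256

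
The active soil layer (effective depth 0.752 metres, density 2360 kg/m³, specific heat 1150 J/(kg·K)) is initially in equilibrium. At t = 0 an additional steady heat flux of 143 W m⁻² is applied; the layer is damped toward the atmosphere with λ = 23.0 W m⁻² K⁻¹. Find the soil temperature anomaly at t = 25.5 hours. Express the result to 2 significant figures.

Areal heat capacity C = ρ c_p D = 2360 × 1150 × 0.752 = 2.04×10^6 J/(m²·K).
τ = C / λ = 2.04×10^6 / 23.0 = 88700 s.
Equilibrium anomaly ΔT_eq = F / λ = 143 / 23.0 = 6.22 K.
t = 25.5 hours = 91800 s, so t/τ = 1.03.
ΔT(t) = ΔT_eq (1 − e^(−t/τ)) = 6.22 × (1 − e^−1.03) = 4.01 K.

4.0 K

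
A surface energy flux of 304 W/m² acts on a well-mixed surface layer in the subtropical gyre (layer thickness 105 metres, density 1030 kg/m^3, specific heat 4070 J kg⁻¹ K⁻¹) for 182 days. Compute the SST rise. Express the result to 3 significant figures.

Areal heat capacity C = ρ c_p D = 1030 × 4070 × 105 = 4.40×10^8 J/(m^2 K).
Net heat input Q = F Δt = 304 × (182 days × 86400 s/day) = 4.78×10^9 J/m².
ΔT = Q / C = 4.78×10^9 / 4.40×10^8 = 10.9 K.

10.9 K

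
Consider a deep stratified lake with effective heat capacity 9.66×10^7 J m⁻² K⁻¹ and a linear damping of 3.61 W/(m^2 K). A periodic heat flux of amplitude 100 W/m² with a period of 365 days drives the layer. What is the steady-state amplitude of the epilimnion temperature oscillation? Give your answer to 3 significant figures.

5.11 K

Areal heat capacity C = 9.66×10^7 J m⁻² K⁻¹ (given).
Angular frequency ω = 2π / T = 2π / 3.15×10^7 s = 1.99×10^-7 s⁻¹.
√((Cω)² + λ²) = √((19.2)² + 3.61²) = 19.6 W/(m²·K).
Amplitude A = F₀ / √((Cω)²+λ²) = 100 / 19.6 = 5.11 K.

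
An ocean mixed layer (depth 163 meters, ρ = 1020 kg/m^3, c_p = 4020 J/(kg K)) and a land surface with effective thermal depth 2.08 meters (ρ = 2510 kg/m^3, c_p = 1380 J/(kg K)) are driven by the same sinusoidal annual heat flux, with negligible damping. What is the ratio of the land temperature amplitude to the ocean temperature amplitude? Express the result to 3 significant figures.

C_ocean = 1020 × 4020 × 163 = 6.68×10^8 J/(m²·K).
C_land = 2510 × 1380 × 2.08 = 7.20×10^6 J/(m²·K).
Undamped amplitude ∝ 1/C, so A_land/A_ocean = C_ocean/C_land = 92.8.

92.8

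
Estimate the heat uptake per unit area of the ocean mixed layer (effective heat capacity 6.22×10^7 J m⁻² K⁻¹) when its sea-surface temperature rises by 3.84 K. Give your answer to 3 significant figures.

2.39×10^8

Areal heat capacity C = 6.22×10^7 J m⁻² K⁻¹ (given).
ΔQ = C ΔT = 6.22×10^7 × 3.84 = 2.39×10^8 J/m².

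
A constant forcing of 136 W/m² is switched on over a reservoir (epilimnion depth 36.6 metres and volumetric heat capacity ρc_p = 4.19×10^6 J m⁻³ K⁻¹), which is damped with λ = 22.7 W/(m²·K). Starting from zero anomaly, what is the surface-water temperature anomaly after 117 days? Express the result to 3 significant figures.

Areal heat capacity C = ρc_p × D = 4.19×10^6 × 36.6 = 1.53×10^8 J/(m²·K).
τ = C / λ = 1.53×10^8 / 22.7 = 6.76×10^6 s.
Equilibrium anomaly ΔT_eq = F / λ = 136 / 22.7 = 5.99 K.
t = 117 days = 1.01×10^7 s, so t/τ = 1.50.
ΔT(t) = ΔT_eq (1 − e^(−t/τ)) = 5.99 × (1 − e^−1.50) = 4.65 K.

4.65 K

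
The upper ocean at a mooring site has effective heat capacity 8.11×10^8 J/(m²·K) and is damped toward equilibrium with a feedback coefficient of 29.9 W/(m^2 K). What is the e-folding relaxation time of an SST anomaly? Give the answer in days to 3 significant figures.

314 days

Areal heat capacity C = 8.11×10^8 J/(m²·K) (given).
Relaxation time τ = C / λ = 8.11×10^8 / 29.9 = 2.71×10^7 s.
In days: 2.71×10^7 s / (86400 s/day) = 314 days.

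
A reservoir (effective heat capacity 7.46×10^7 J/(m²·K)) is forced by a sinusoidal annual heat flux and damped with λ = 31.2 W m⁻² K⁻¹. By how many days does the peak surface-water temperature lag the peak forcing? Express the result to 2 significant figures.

26 days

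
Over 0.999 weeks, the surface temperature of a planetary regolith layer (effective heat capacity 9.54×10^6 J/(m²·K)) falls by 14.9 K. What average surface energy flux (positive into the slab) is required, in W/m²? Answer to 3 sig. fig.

Areal heat capacity C = 9.54×10^6 J/(m²·K) (given).
Required heat per unit area: Q = C ΔT = 9.54×10^6 × -14.9 = -1.42×10^8 J/m².
Flux F = Q / Δt = -1.42×10^8 / 6.04×10^5 s = -235 W/m².

-235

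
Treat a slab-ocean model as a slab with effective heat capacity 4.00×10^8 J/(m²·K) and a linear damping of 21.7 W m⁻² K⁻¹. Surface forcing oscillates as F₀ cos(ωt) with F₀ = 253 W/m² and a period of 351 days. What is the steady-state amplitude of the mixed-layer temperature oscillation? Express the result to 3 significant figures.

2.95 K

Areal heat capacity C = 4.00×10^8 J/(m²·K) (given).
Angular frequency ω = 2π / T = 2π / 3.03×10^7 s = 2.07×10^-7 s⁻¹.
√((Cω)² + λ²) = √((82.9)² + 21.7²) = 85.7 W/(m²·K).
Amplitude A = F₀ / √((Cω)²+λ²) = 253 / 85.7 = 2.95 K.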